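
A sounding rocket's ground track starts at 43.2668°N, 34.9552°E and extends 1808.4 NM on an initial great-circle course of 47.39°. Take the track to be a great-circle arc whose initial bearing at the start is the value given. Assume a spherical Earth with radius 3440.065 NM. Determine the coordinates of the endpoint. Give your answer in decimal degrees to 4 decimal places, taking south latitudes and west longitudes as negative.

latitude 57.1646°, longitude 77.8862°

The arc subtends δ = 1808.4/3440.065 = 0.525688 rad at the centre.
Converting: φ₁ = 0.755148 rad, θ = 0.827112 rad.
sin φ₂ = sin φ₁ cos δ + cos φ₁ sin δ cos θ = (0.685397)(0.864979) + (0.728170)(0.501808)(0.677004) = 0.840232
φ₂ = asin(0.840232) = 0.997711 rad = 57.1646°.
For the longitude increment, Δλ = atan2( sin θ sin δ cos φ₁, cos δ − sin φ₁ sin φ₂ ) = atan2(0.268928, 0.289087) = 42.9310°.
Hence λ₂ = 34.9552° + 42.9310° = 77.8862°.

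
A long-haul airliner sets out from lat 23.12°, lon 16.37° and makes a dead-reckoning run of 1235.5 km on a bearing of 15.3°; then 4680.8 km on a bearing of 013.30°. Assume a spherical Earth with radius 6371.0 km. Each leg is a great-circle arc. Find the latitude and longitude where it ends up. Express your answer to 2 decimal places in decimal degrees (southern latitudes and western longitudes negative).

Apply the spherical direct solution leg by leg, carrying full precision between legs.
Leg 1: from (23.12°, 16.37°), δ = 1235.5/6371 = 0.193926 rad, θ = 15.3° → φ = 33.80°, λ = 19.88°.
Leg 2: from (33.80°, 19.88°), δ = 4680.8/6371 = 0.734704 rad, θ = 13.3° → φ = 72.73°, λ = 51.17°.

latitude 72.73°, longitude 51.17°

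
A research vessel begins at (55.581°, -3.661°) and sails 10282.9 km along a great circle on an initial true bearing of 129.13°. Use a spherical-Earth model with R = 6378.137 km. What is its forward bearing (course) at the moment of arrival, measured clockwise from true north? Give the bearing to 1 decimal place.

Angular distance δ = d/R = 10282.9 / 6378.137 = 1.612211 rad.
With φ₁ = 55.581° = 0.970071 rad and θ = 129.13° = 2.253744 rad:
sin φ₂ = sin φ₁ cos δ + cos φ₁ sin δ cos θ = (0.824926)(-0.041402) + (0.565241)(0.999143)(-0.631082) = -0.390561
φ₂ = asin(-0.390561) = -0.401241 rad = -22.989°.
Δλ = atan2( sin θ sin δ cos φ₁ , cos δ − sin φ₁ sin φ₂ ) = atan2(0.438090, 0.280782) = 1.000829 rad = 57.343°.
λ₂ = λ₁ + Δλ = 53.682°.
The forward bearing on arrival equals the back-azimuth from the destination plus 180°.
Back-azimuth from P₂ (-23.0°, 53.7°) to P₁ (55.6°, -3.7°), with Δλ' = λ₁ − λ₂ = -57.3°: atan2( sin Δλ' cos φ₁ , cos φ₂ sin φ₁ − sin φ₂ cos φ₁ cos Δλ' ) = 331.6°.
Final bearing = (331.6° + 180°) mod 360° = 151.6°.

final bearing 151.6°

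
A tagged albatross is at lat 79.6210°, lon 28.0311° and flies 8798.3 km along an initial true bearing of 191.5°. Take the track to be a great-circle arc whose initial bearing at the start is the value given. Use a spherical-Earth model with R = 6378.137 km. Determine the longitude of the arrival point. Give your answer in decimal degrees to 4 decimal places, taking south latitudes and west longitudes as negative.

longitude 16.7427°

The arc subtends δ = 8798.3/6378.137 = 1.379447 rad at the centre.
With φ₁ = 79.6210° = 1.389649 rad and θ = 191.5° = 3.342306 rad:
Destination latitude: φ₂ = arcsin( sin φ₁ cos δ + cos φ₁ sin δ cos θ ) = arcsin(0.013752) = 0.7880°.
Then Δλ = atan2(-0.035262, 0.176657) = -0.197020 rad, from sin θ sin δ cos φ₁ over cos δ − sin φ₁ sin φ₂.
λ₂ = λ₁ + Δλ = 16.7427°.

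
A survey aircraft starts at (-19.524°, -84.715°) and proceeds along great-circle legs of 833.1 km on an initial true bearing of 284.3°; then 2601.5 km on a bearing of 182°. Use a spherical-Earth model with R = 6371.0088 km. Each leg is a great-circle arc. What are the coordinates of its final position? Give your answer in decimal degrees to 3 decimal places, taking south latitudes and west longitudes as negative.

latitude -40.896°, longitude -93.379°

Apply the spherical direct solution leg by leg, carrying full precision between legs.
Leg 1: from (-19.524°, -84.715°), δ = 833.1/6371.0088 = 0.130764 rad, θ = 284.3° → φ = -17.517°, λ = -92.329°.
Leg 2: from (-17.517°, -92.329°), δ = 2601.5/6371.0088 = 0.408334 rad, θ = 182° → φ = -40.896°, λ = -93.379°.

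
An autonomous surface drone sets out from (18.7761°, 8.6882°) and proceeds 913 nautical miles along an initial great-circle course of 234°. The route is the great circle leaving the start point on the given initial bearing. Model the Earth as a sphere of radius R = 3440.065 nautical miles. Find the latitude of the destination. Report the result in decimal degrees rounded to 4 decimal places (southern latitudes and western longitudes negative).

Angular distance δ = d/R = 913 / 3440.065 = 0.265402 rad.
With φ₁ = 18.7761° = 0.327705 rad and θ = 234° = 4.084070 rad:
Destination latitude: φ₂ = arcsin( sin φ₁ cos δ + cos φ₁ sin δ cos θ ) = arcsin(0.164631) = 9.4758°.
Then Δλ = atan2(-0.200910, 0.911997) = -0.216834 rad, from sin θ sin δ cos φ₁ over cos δ − sin φ₁ sin φ₂.
λ₂ = 8.6882° + -12.4236° = -3.7354°.

latitude 9.4758°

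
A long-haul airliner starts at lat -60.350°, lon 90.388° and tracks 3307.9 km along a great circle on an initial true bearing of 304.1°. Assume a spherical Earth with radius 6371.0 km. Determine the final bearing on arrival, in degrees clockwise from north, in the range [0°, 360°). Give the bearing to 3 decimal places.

final bearing 328.635°

Angular distance δ = d/R = 3307.9 / 6371 = 0.519212 rad.
Converting: φ₁ = -1.053306 rad, θ = 5.307546 rad.
Applying the spherical law of cosines for sides, sin φ₂ = sin φ₁ cos δ + cos φ₁ sin δ cos θ = -0.616911, so φ₂ = -38.091°.
Δλ = atan2( sin θ sin δ cos φ₁ , cos δ − sin φ₁ sin φ₂ ) = atan2(-0.203263, 0.332076) = -0.549267 rad = -31.471°.
Hence λ₂ = 90.388° + -31.471° = 58.917°.
The forward bearing on arrival equals the back-azimuth from the destination plus 180°.
Back-azimuth from P₂ (-38.091°, 58.917°) to P₁ (-60.350°, 90.388°), with Δλ' = λ₁ − λ₂ = 31.471°: atan2( sin Δλ' cos φ₁ , cos φ₂ sin φ₁ − sin φ₂ cos φ₁ cos Δλ' ) = 148.635°.
Final bearing = (148.635° + 180°) mod 360° = 328.635°.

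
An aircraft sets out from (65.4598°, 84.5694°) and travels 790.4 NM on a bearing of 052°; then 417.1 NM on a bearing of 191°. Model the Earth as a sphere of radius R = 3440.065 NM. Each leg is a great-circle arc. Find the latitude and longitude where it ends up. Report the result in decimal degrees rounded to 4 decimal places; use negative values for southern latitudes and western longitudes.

latitude 63.8828°, longitude 114.5157°

Apply the spherical direct solution leg by leg, carrying full precision between legs.
Leg 1: from (65.4598°, 84.5694°), δ = 790.4/3440.065 = 0.229763 rad, θ = 52° → φ = 70.7345°, λ = 117.5209°.
Leg 2: from (70.7345°, 117.5209°), δ = 417.1/3440.065 = 0.121248 rad, θ = 191° → φ = 63.8828°, λ = 114.5157°.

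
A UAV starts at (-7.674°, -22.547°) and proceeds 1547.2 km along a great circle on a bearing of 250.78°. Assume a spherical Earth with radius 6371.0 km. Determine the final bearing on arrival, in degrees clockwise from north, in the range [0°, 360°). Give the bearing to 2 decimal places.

δ = 1547.2/6371 = 0.242850 rad (13.9143°).
Converting: φ₁ = -0.133937 rad, θ = 4.376937 rad.
Applying the spherical law of cosines for sides, sin φ₂ = sin φ₁ cos δ + cos φ₁ sin δ cos θ = -0.208071, so φ₂ = -12.009°.
Δλ = atan2( sin θ sin δ cos φ₁ , cos δ − sin φ₁ sin φ₂ ) = atan2(-0.225033, 0.942871) = -0.234285 rad = -13.424°.
λ₂ = λ₁ + Δλ = -35.971°.
The forward bearing on arrival equals the back-azimuth from the destination plus 180°.
Back-azimuth from P₂ (-12.01°, -35.97°) to P₁ (-7.67°, -22.55°), with Δλ' = λ₁ − λ₂ = 13.42°: atan2( sin Δλ' cos φ₁ , cos φ₂ sin φ₁ − sin φ₂ cos φ₁ cos Δλ' ) = 73.09°.
Final bearing = (73.09° + 180°) mod 360° = 253.09°.

final bearing 253.09°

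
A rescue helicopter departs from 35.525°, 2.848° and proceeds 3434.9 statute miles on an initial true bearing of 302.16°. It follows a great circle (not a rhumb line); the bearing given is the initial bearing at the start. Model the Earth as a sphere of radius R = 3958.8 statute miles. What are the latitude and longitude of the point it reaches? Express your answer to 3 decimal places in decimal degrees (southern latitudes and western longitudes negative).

Central angle δ = d/R = 0.867662 rad.
Converting: φ₁ = 0.620028 rad, θ = 5.273687 rad.
Destination latitude: φ₂ = arcsin( sin φ₁ cos δ + cos φ₁ sin δ cos θ ) = arcsin(0.706178) = 44.925°.
Then Δλ = atan2(-0.525573, 0.236282) = -1.148300 rad, from sin θ sin δ cos φ₁ over cos δ − sin φ₁ sin φ₂.
Hence λ₂ = 2.848° + -65.793° = -62.945°.

latitude 44.925°, longitude -62.945°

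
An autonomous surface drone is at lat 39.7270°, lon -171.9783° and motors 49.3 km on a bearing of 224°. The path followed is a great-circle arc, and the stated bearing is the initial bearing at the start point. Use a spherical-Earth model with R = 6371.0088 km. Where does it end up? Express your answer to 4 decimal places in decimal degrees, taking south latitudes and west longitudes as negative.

latitude 39.4074°, longitude -172.3769°

The arc subtends δ = 49.3/6371.0088 = 0.007738 rad at the centre.
Converting: φ₁ = 0.693367 rad, θ = 3.909538 rad.
Destination latitude: φ₂ = arcsin( sin φ₁ cos δ + cos φ₁ sin δ cos θ ) = arcsin(0.634830) = 39.4074°.
For the longitude increment, Δλ = atan2( sin θ sin δ cos φ₁, cos δ − sin φ₁ sin φ₂ ) = atan2(-0.004134, 0.594231) = -0.3986°.
Hence λ₂ = -171.9783° + -0.3986° = -172.3769°.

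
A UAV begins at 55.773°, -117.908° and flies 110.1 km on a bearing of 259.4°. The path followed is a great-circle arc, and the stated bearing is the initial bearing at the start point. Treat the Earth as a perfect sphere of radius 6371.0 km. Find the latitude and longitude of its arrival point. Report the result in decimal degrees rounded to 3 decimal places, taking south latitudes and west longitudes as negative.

latitude 55.579°, longitude -119.630°

δ = 110.1/6371 = 0.017281 rad (0.9902°).
Start latitude φ₁ = 0.973422 rad; initial bearing θ = 4.527384 rad.
Applying the spherical law of cosines for sides, sin φ₂ = sin φ₁ cos δ + cos φ₁ sin δ cos θ = 0.824904, so φ₂ = 55.579°.
Then Δλ = atan2(-0.009554, 0.317807) = -0.030053 rad, from sin θ sin δ cos φ₁ over cos δ − sin φ₁ sin φ₂.
Hence λ₂ = -117.908° + -1.722° = -119.630°.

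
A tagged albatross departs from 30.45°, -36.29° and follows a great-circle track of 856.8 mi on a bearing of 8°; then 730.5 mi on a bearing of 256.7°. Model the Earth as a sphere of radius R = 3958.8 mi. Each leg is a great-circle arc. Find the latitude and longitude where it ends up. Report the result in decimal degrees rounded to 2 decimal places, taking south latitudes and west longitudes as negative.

latitude 39.48°, longitude -47.33°

Apply the spherical direct solution leg by leg, carrying full precision between legs.
Leg 1: from (30.45°, -36.29°), δ = 856.8/3958.8 = 0.216429 rad, θ = 8° → φ = 42.71°, λ = -33.96°.
Leg 2: from (42.71°, -33.96°), δ = 730.5/3958.8 = 0.184526 rad, θ = 256.7° → φ = 39.48°, λ = -47.33°.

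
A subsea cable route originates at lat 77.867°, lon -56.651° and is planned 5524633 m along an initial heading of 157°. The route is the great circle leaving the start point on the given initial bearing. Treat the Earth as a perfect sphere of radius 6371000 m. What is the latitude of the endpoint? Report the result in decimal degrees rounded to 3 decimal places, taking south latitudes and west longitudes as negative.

The arc subtends δ = 5524633/6371000 = 0.867153 rad at the centre.
Converting: φ₁ = 1.359036 rad, θ = 2.740167 rad.
sin φ₂ = sin φ₁ cos δ + cos φ₁ sin δ cos θ = (0.977662)(0.647000) + (0.210182)(0.762490)(-0.920505) = 0.485026
φ₂ = asin(0.485026) = 0.506393 rad = 29.014°.
Then Δλ = atan2(0.062619, 0.172808) = 0.347645 rad, from sin θ sin δ cos φ₁ over cos δ − sin φ₁ sin φ₂.
λ₂ = -56.651° + 19.919° = -36.732°.

latitude 29.014°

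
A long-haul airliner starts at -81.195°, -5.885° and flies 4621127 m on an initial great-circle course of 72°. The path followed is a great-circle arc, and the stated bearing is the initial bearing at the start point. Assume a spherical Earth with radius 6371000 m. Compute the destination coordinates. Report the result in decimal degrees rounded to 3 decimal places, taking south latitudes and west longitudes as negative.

The arc subtends δ = 4621127/6371000 = 0.725338 rad at the centre.
Start latitude φ₁ = -1.417120 rad; initial bearing θ = 1.256637 rad.
Destination latitude: φ₂ = arcsin( sin φ₁ cos δ + cos φ₁ sin δ cos θ ) = arcsin(-0.708077) = -45.079°.
Then Δλ = atan2(0.096576, 0.048543) = 1.105043 rad, from sin θ sin δ cos φ₁ over cos δ − sin φ₁ sin φ₂.
λ₂ = λ₁ + Δλ = 57.429°.

latitude -45.079°, longitude 57.429°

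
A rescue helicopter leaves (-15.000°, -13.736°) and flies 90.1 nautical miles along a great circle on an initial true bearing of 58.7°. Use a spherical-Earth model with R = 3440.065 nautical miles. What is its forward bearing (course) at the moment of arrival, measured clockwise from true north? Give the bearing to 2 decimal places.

Central angle δ = d/R = 0.026191 rad.
Start latitude φ₁ = -0.261799 rad; initial bearing θ = 1.024508 rad.
Applying the spherical law of cosines for sides, sin φ₂ = sin φ₁ cos δ + cos φ₁ sin δ cos θ = -0.245589, so φ₂ = -14.217°.
Δλ = atan2( sin θ sin δ cos φ₁ , cos δ − sin φ₁ sin φ₂ ) = atan2(0.021614, 0.936094) = 0.023086 rad = 1.323°.
λ₂ = -13.736° + 1.323° = -12.413°.
The forward bearing on arrival equals the back-azimuth from the destination plus 180°.
Back-azimuth from P₂ (-14.22°, -12.41°) to P₁ (-15.00°, -13.74°), with Δλ' = λ₁ − λ₂ = -1.32°: atan2( sin Δλ' cos φ₁ , cos φ₂ sin φ₁ − sin φ₂ cos φ₁ cos Δλ' ) = 238.37°.
Final bearing = (238.37° + 180°) mod 360° = 58.37°.

final bearing 58.37°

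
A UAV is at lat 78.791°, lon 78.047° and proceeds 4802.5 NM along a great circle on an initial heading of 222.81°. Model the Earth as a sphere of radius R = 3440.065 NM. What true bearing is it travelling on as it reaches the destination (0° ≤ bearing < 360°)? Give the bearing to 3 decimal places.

Central angle δ = d/R = 1.396049 rad.
With φ₁ = 78.791° = 1.375162 rad and θ = 222.81° = 3.888768 rad:
sin φ₂ = sin φ₁ cos δ + cos φ₁ sin δ cos θ = (0.980925)(0.173859) + (0.194388)(0.984771)(-0.733611) = 0.030109
φ₂ = asin(0.030109) = 0.030114 rad = 1.725°.
For the longitude increment, Δλ = atan2( sin θ sin δ cos φ₁, cos δ − sin φ₁ sin φ₂ ) = atan2(-0.130089, 0.144325) = -42.030°.
λ₂ = 78.047° + -42.030° = 36.017°.
The forward bearing on arrival equals the back-azimuth from the destination plus 180°.
Back-azimuth from P₂ (1.725°, 36.017°) to P₁ (78.791°, 78.047°), with Δλ' = λ₁ − λ₂ = 42.030°: atan2( sin Δλ' cos φ₁ , cos φ₂ sin φ₁ − sin φ₂ cos φ₁ cos Δλ' ) = 7.594°.
Final bearing = (7.594° + 180°) mod 360° = 187.594°.

final bearing 187.594°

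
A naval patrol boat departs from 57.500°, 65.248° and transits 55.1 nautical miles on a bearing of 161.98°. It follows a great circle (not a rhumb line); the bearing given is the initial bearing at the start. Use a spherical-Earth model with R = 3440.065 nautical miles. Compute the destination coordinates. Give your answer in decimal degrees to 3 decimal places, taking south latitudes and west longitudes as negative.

latitude 56.626°, longitude 65.764°

Angular distance δ = d/R = 55.1 / 3440.065 = 0.016017 rad.
Converting: φ₁ = 1.003564 rad, θ = 2.827084 rad.
Destination latitude: φ₂ = arcsin( sin φ₁ cos δ + cos φ₁ sin δ cos θ ) = arcsin(0.835100) = 56.626°.
Then Δλ = atan2(0.002662, 0.295556) = 0.009007 rad, from sin θ sin δ cos φ₁ over cos δ − sin φ₁ sin φ₂.
Hence λ₂ = 65.248° + 0.516° = 65.764°.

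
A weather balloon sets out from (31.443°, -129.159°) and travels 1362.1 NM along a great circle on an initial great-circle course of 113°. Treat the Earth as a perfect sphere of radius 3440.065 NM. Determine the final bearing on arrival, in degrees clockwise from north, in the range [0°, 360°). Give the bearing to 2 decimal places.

Central angle δ = d/R = 0.395952 rad.
Converting: φ₁ = 0.548784 rad, θ = 1.972222 rad.
Destination latitude: φ₂ = arcsin( sin φ₁ cos δ + cos φ₁ sin δ cos θ ) = arcsin(0.352719) = 20.654°.
For the longitude increment, Δλ = atan2( sin θ sin δ cos φ₁, cos δ − sin φ₁ sin φ₂ ) = atan2(0.302894, 0.738634) = 22.297°.
Hence λ₂ = -129.159° + 22.297° = -106.862°.
The forward bearing on arrival equals the back-azimuth from the destination plus 180°.
Back-azimuth from P₂ (20.65°, -106.86°) to P₁ (31.44°, -129.16°), with Δλ' = λ₁ − λ₂ = -22.30°: atan2( sin Δλ' cos φ₁ , cos φ₂ sin φ₁ − sin φ₂ cos φ₁ cos Δλ' ) = 302.94°.
Final bearing = (302.94° + 180°) mod 360° = 122.94°.

final bearing 122.94°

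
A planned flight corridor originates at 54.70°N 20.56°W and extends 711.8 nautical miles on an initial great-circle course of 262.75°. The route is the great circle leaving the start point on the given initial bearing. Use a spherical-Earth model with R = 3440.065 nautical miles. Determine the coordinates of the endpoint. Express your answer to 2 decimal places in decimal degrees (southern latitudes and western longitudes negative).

latitude 51.60°, longitude -39.72°

Angular distance δ = d/R = 711.8 / 3440.065 = 0.206915 rad.
Converting: φ₁ = 0.954695 rad, θ = 4.585853 rad.
Destination latitude: φ₂ = arcsin( sin φ₁ cos δ + cos φ₁ sin δ cos θ ) = arcsin(0.783747) = 51.60°.
Then Δλ = atan2(-0.117767, 0.339024) = -0.334330 rad, from sin θ sin δ cos φ₁ over cos δ − sin φ₁ sin φ₂.
λ₂ = λ₁ + Δλ = -39.72°.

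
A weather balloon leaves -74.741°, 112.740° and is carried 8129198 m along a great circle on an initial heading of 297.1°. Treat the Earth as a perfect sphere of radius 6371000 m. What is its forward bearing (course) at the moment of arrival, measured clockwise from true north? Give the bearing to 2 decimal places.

Angular distance δ = d/R = 8129198 / 6371000 = 1.275969 rad.
With φ₁ = -74.741° = -1.304477 rad and θ = 297.1° = 5.185373 rad:
Applying the spherical law of cosines for sides, sin φ₂ = sin φ₁ cos δ + cos φ₁ sin δ cos θ = -0.165612, so φ₂ = -9.533°.
Then Δλ = atan2(-0.224180, 0.130801) = -1.042624 rad, from sin θ sin δ cos φ₁ over cos δ − sin φ₁ sin φ₂.
Hence λ₂ = 112.740° + -59.738° = 53.002°.
The forward bearing on arrival equals the back-azimuth from the destination plus 180°.
Back-azimuth from P₂ (-9.53°, 53.00°) to P₁ (-74.74°, 112.74°), with Δλ' = λ₁ − λ₂ = 59.74°: atan2( sin Δλ' cos φ₁ , cos φ₂ sin φ₁ − sin φ₂ cos φ₁ cos Δλ' ) = 166.26°.
Final bearing = (166.26° + 180°) mod 360° = 346.26°.

final bearing 346.26°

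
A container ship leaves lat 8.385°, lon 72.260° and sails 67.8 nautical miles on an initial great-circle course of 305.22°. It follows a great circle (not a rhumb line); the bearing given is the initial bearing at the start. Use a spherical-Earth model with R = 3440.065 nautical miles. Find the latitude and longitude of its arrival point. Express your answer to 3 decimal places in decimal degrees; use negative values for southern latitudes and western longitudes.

The arc subtends δ = 67.8/3440.065 = 0.019709 rad at the centre.
Start latitude φ₁ = 0.146346 rad; initial bearing θ = 5.327094 rad.
Applying the spherical law of cosines for sides, sin φ₂ = sin φ₁ cos δ + cos φ₁ sin δ cos θ = 0.157040, so φ₂ = 9.035°.
Then Δλ = atan2(-0.015928, 0.976906) = -0.016303 rad, from sin θ sin δ cos φ₁ over cos δ − sin φ₁ sin φ₂.
Hence λ₂ = 72.260° + -0.934° = 71.326°.

latitude 9.035°, longitude 71.326°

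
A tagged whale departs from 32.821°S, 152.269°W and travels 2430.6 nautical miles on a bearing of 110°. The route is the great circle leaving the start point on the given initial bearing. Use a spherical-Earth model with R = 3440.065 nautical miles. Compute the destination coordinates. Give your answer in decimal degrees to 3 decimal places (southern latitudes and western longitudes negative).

The arc subtends δ = 2430.6/3440.065 = 0.706556 rad at the centre.
Converting: φ₁ = -0.572835 rad, θ = 1.919862 rad.
Applying the spherical law of cosines for sides, sin φ₂ = sin φ₁ cos δ + cos φ₁ sin δ cos θ = -0.598859, so φ₂ = -36.788°.
Δλ = atan2( sin θ sin δ cos φ₁ , cos δ − sin φ₁ sin φ₂ ) = atan2(0.512680, 0.436011) = 0.866038 rad = 49.620°.
Hence λ₂ = -152.269° + 49.620° = -102.649°.

latitude -36.788°, longitude -102.649°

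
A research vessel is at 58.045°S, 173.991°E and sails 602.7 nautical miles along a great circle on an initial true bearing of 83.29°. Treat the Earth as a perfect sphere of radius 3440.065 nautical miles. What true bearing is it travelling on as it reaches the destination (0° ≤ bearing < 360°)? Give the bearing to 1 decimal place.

final bearing 68.3°

δ = 602.7/3440.065 = 0.175200 rad (10.0382°).
Converting: φ₁ = -1.013076 rad, θ = 1.453685 rad.
Destination latitude: φ₂ = arcsin( sin φ₁ cos δ + cos φ₁ sin δ cos θ ) = arcsin(-0.824696) = -55.558°.
For the longitude increment, Δλ = atan2( sin θ sin δ cos φ₁, cos δ − sin φ₁ sin φ₂ ) = atan2(0.091620, 0.284966) = 17.823°.
λ₂ = 173.991° + 17.823° = 191.814°, normalized to (−180°, 180°] → -168.186°.
The forward bearing on arrival equals the back-azimuth from the destination plus 180°.
Back-azimuth from P₂ (-55.6°, -168.2°) to P₁ (-58.0°, 174.0°), with Δλ' = λ₁ − λ₂ = 342.2°: atan2( sin Δλ' cos φ₁ , cos φ₂ sin φ₁ − sin φ₂ cos φ₁ cos Δλ' ) = 248.3°.
Final bearing = (248.3° + 180°) mod 360° = 68.3°.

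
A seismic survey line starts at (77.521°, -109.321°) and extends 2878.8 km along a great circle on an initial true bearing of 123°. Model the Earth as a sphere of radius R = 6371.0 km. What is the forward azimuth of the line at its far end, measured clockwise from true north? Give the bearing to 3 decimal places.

Central angle δ = d/R = 0.451860 rad.
With φ₁ = 77.521° = 1.352997 rad and θ = 123° = 2.146755 rad:
Destination latitude: φ₂ = arcsin( sin φ₁ cos δ + cos φ₁ sin δ cos θ ) = arcsin(0.826996) = 55.791°.
For the longitude increment, Δλ = atan2( sin θ sin δ cos φ₁, cos δ − sin φ₁ sin φ₂ ) = atan2(0.079128, 0.092178) = 40.644°.
Hence λ₂ = -109.321° + 40.644° = -68.677°.
The forward bearing on arrival equals the back-azimuth from the destination plus 180°.
Back-azimuth from P₂ (55.791°, -68.677°) to P₁ (77.521°, -109.321°), with Δλ' = λ₁ − λ₂ = -40.644°: atan2( sin Δλ' cos φ₁ , cos φ₂ sin φ₁ − sin φ₂ cos φ₁ cos Δλ' ) = 341.196°.
Final bearing = (341.196° + 180°) mod 360° = 161.196°.

final bearing 161.196°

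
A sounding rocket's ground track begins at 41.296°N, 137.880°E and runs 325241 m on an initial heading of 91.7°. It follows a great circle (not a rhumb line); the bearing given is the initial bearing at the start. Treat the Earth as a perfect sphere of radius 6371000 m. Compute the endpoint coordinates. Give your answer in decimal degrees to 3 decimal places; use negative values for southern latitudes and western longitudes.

latitude 41.144°, longitude 141.764°

The arc subtends δ = 325241/6371000 = 0.051050 rad at the centre.
Start latitude φ₁ = 0.720751 rad; initial bearing θ = 1.600467 rad.
Applying the spherical law of cosines for sides, sin φ₂ = sin φ₁ cos δ + cos φ₁ sin δ cos θ = 0.657952, so φ₂ = 41.144°.
Then Δλ = atan2(0.038321, 0.564482) = 0.067783 rad, from sin θ sin δ cos φ₁ over cos δ − sin φ₁ sin φ₂.
λ₂ = 137.880° + 3.884° = 141.764°.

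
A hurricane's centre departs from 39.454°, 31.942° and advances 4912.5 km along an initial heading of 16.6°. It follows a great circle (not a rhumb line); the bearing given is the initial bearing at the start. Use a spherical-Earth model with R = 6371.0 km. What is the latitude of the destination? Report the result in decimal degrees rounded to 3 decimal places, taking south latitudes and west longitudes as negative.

latitude 76.265°

Central angle δ = d/R = 0.771072 rad.
Converting: φ₁ = 0.688602 rad, θ = 0.289725 rad.
sin φ₂ = sin φ₁ cos δ + cos φ₁ sin δ cos θ = (0.635459)(0.717164) + (0.772135)(0.696904)(0.958323) = 0.971405
φ₂ = asin(0.971405) = 1.331081 rad = 76.265°.
For the longitude increment, Δλ = atan2( sin θ sin δ cos φ₁, cos δ − sin φ₁ sin φ₂ ) = atan2(0.153730, 0.099876) = 56.989°.
λ₂ = 31.942° + 56.989° = 88.931°.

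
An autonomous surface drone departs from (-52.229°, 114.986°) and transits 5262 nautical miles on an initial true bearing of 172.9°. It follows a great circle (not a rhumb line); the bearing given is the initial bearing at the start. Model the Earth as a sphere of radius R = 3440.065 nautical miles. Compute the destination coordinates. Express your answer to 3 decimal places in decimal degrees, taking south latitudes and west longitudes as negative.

δ = 5262/3440.065 = 1.529622 rad (87.6409°).
With φ₁ = -52.229° = -0.911568 rad and θ = 172.9° = 3.017674 rad:
Destination latitude: φ₂ = arcsin( sin φ₁ cos δ + cos φ₁ sin δ cos θ ) = arcsin(-0.639833) = -39.779°.
Δλ = atan2( sin θ sin δ cos φ₁ , cos δ − sin φ₁ sin φ₂ ) = atan2(0.075643, -0.464603) = 2.980197 rad = 170.753°.
λ₂ = 114.986° + 170.753° = 285.739°, normalized to (−180°, 180°] → -74.261°.

latitude -39.779°, longitude -74.261°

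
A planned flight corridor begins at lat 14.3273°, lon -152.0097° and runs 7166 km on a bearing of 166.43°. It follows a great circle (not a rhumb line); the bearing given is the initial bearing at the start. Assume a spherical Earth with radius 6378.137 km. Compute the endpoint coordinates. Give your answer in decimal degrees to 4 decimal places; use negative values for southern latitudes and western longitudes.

Angular distance δ = d/R = 7166 / 6378.137 = 1.123526 rad.
With φ₁ = 14.3273° = 0.250059 rad and θ = 166.43° = 2.904751 rad:
Destination latitude: φ₂ = arcsin( sin φ₁ cos δ + cos φ₁ sin δ cos θ ) = arcsin(-0.742173) = -47.9168°.
For the longitude increment, Δλ = atan2( sin θ sin δ cos φ₁, cos δ − sin φ₁ sin φ₂ ) = atan2(0.204973, 0.616165) = 18.4002°.
λ₂ = -152.0097° + 18.4002° = -133.6095°.

latitude -47.9168°, longitude -133.6095°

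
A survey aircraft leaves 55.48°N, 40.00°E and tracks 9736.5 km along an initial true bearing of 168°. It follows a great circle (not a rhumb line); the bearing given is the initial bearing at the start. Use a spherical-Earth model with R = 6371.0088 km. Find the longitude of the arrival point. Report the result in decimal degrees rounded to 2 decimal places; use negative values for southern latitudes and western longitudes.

longitude 54.06°

The arc subtends δ = 9736.5/6371.0088 = 1.528251 rad at the centre.
Start latitude φ₁ = 0.968309 rad; initial bearing θ = 2.932153 rad.
Destination latitude: φ₂ = arcsin( sin φ₁ cos δ + cos φ₁ sin δ cos θ ) = arcsin(-0.518765) = -31.25°.
For the longitude increment, Δλ = atan2( sin θ sin δ cos φ₁, cos δ − sin φ₁ sin φ₂ ) = atan2(0.117716, 0.469958) = 14.06°.
λ₂ = 40.00° + 14.06° = 54.06°.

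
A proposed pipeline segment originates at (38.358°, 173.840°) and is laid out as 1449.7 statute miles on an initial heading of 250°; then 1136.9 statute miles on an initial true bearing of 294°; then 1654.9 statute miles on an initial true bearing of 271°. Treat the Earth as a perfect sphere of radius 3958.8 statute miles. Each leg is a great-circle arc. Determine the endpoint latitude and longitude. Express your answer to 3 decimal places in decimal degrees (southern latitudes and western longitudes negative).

latitude 31.446°, longitude 104.557°

Apply the spherical direct solution leg by leg, carrying full precision between legs.
Leg 1: from (38.358°, 173.840°), δ = 1449.7/3958.8 = 0.366197 rad, θ = 250° → φ = 28.907°, λ = 151.236°.
Leg 2: from (28.907°, 151.236°), δ = 1136.9/3958.8 = 0.287183 rad, θ = 294° → φ = 34.364°, λ = 132.967°.
Leg 3: from (34.364°, 132.967°), δ = 1654.9/3958.8 = 0.418031 rad, θ = 271° → φ = 31.446°, λ = 104.557°.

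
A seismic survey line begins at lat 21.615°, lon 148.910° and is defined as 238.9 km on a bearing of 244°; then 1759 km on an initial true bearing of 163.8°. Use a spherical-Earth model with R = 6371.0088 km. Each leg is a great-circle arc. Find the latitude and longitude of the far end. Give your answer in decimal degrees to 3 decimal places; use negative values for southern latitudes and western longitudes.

latitude 5.424°, longitude 151.228°

Apply the spherical direct solution leg by leg, carrying full precision between legs.
Leg 1: from (21.615°, 148.910°), δ = 238.9/6371.0088 = 0.037498 rad, θ = 244° → φ = 20.661°, λ = 146.846°.
Leg 2: from (20.661°, 146.846°), δ = 1759/6371.0088 = 0.276094 rad, θ = 163.8° → φ = 5.424°, λ = 151.228°.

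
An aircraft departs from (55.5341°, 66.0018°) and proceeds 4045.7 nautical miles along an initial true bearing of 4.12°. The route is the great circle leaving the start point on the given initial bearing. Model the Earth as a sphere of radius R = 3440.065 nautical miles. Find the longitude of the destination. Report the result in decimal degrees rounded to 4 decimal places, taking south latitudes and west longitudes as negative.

longitude -120.9813°

Angular distance δ = d/R = 4045.7 / 3440.065 = 1.176053 rad.
With φ₁ = 55.5341° = 0.969253 rad and θ = 4.12° = 0.071908 rad:
Destination latitude: φ₂ = arcsin( sin φ₁ cos δ + cos φ₁ sin δ cos θ ) = arcsin(0.838109) = 56.9409°.
Then Δλ = atan2(0.037532, -0.306419) = 3.019715 rad, from sin θ sin δ cos φ₁ over cos δ − sin φ₁ sin φ₂.
λ₂ = 66.0018° + 173.0169° = 239.0187°, normalized to (−180°, 180°] → -120.9813°.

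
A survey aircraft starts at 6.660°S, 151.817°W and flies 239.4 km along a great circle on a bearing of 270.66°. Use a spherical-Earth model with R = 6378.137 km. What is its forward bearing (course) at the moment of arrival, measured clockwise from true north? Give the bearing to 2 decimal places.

final bearing 270.91°

Central angle δ = d/R = 0.037534 rad.
With φ₁ = -6.660° = -0.116239 rad and θ = 270.66° = 4.723908 rad:
Applying the spherical law of cosines for sides, sin φ₂ = sin φ₁ cos δ + cos φ₁ sin δ cos θ = -0.115466, so φ₂ = -6.631°.
For the longitude increment, Δλ = atan2( sin θ sin δ cos φ₁, cos δ − sin φ₁ sin φ₂ ) = atan2(-0.037270, 0.985904) = -2.165°.
Hence λ₂ = -151.817° + -2.165° = -153.982°.
The forward bearing on arrival equals the back-azimuth from the destination plus 180°.
Back-azimuth from P₂ (-6.63°, -153.98°) to P₁ (-6.66°, -151.82°), with Δλ' = λ₁ − λ₂ = 2.16°: atan2( sin Δλ' cos φ₁ , cos φ₂ sin φ₁ − sin φ₂ cos φ₁ cos Δλ' ) = 90.91°.
Final bearing = (90.91° + 180°) mod 360° = 270.91°.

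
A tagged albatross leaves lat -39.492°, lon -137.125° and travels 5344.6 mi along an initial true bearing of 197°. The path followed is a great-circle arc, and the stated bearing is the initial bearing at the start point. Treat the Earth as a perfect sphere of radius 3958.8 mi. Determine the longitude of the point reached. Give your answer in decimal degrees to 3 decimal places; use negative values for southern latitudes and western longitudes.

longitude 76.780°

The arc subtends δ = 5344.6/3958.8 = 1.350056 rad at the centre.
Converting: φ₁ = -0.689265 rad, θ = 3.438299 rad.
Destination latitude: φ₂ = arcsin( sin φ₁ cos δ + cos φ₁ sin δ cos θ ) = arcsin(-0.859333) = -59.242°.
For the longitude increment, Δλ = atan2( sin θ sin δ cos φ₁, cos δ − sin φ₁ sin φ₂ ) = atan2(-0.220152, -0.327558) = -146.095°.
λ₂ = -137.125° + -146.095° = -283.220°, normalized to (−180°, 180°] → 76.780°.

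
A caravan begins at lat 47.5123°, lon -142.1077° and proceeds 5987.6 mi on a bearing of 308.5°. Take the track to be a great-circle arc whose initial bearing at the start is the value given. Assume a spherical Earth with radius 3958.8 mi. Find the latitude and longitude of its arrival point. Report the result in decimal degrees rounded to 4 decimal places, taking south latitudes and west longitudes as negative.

latitude 27.5635°, longitude 99.6928°

Angular distance δ = d/R = 5987.6 / 3958.8 = 1.512479 rad.
With φ₁ = 47.5123° = 0.829246 rad and θ = 308.5° = 5.384341 rad:
Applying the spherical law of cosines for sides, sin φ₂ = sin φ₁ cos δ + cos φ₁ sin δ cos θ = 0.462732, so φ₂ = 27.5635°.
For the longitude increment, Δλ = atan2( sin θ sin δ cos φ₁, cos δ − sin φ₁ sin φ₂ ) = atan2(-0.527700, -0.282944) = -118.1995°.
λ₂ = -142.1077° + -118.1995° = -260.3072°, normalized to (−180°, 180°] → 99.6928°.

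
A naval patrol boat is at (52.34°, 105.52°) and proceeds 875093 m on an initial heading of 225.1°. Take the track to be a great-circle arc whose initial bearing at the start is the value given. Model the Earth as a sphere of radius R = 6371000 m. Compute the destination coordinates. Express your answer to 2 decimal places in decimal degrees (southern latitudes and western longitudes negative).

latitude 46.48°, longitude 97.42°

δ = 875093/6371000 = 0.137356 rad (7.8699°).
Start latitude φ₁ = 0.913505 rad; initial bearing θ = 3.928736 rad.
Destination latitude: φ₂ = arcsin( sin φ₁ cos δ + cos φ₁ sin δ cos θ ) = arcsin(0.725143) = 46.48°.
Δλ = atan2( sin θ sin δ cos φ₁ , cos δ − sin φ₁ sin φ₂ ) = atan2(-0.059258, 0.416522) = -0.141320 rad = -8.10°.
Hence λ₂ = 105.52° + -8.10° = 97.42°.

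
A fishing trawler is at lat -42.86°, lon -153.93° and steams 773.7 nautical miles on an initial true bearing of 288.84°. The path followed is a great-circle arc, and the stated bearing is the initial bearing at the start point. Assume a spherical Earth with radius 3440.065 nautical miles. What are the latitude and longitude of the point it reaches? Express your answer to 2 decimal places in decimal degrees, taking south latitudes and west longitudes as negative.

δ = 773.7/3440.065 = 0.224909 rad (12.8863°).
With φ₁ = -42.86° = -0.748048 rad and θ = 288.84° = 5.041209 rad:
Applying the spherical law of cosines for sides, sin φ₂ = sin φ₁ cos δ + cos φ₁ sin δ cos θ = -0.610287, so φ₂ = -37.61°.
Then Δλ = atan2(-0.154717, 0.559691) = -0.269698 rad, from sin θ sin δ cos φ₁ over cos δ − sin φ₁ sin φ₂.
λ₂ = -153.93° + -15.45° = -169.38°.

latitude -37.61°, longitude -169.38°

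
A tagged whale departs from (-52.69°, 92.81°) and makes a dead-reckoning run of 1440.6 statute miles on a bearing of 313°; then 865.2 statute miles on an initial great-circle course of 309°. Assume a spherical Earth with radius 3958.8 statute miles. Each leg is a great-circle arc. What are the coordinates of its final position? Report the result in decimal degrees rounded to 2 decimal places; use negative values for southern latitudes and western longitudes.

Apply the spherical direct solution leg by leg, carrying full precision between legs.
Leg 1: from (-52.69°, 92.81°), δ = 1440.6/3958.8 = 0.363898 rad, θ = 313° → φ = -36.60°, λ = 73.89°.
Leg 2: from (-36.60°, 73.89°), δ = 865.2/3958.8 = 0.218551 rad, θ = 309° → φ = -28.19°, λ = 62.87°.

latitude -28.19°, longitude 62.87°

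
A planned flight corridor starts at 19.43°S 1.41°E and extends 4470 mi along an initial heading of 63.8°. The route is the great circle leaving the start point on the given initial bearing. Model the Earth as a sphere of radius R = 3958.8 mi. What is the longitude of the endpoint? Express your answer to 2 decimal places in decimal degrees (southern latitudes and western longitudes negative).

longitude 57.96°

δ = 4470/3958.8 = 1.129130 rad (64.6944°).
Start latitude φ₁ = -0.339117 rad; initial bearing θ = 1.113520 rad.
Destination latitude: φ₂ = arcsin( sin φ₁ cos δ + cos φ₁ sin δ cos θ ) = arcsin(0.234216) = 13.55°.
Then Δλ = atan2(0.764961, 0.505359) = 0.986982 rad, from sin θ sin δ cos φ₁ over cos δ − sin φ₁ sin φ₂.
λ₂ = λ₁ + Δλ = 57.96°.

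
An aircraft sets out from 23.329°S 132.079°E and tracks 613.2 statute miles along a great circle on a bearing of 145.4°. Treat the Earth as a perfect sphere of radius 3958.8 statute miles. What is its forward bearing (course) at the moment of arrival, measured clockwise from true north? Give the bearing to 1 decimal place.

final bearing 142.7°

Angular distance δ = d/R = 613.2 / 3958.8 = 0.154895 rad.
With φ₁ = -23.329° = -0.407168 rad and θ = 145.4° = 2.537709 rad:
sin φ₂ = sin φ₁ cos δ + cos φ₁ sin δ cos θ = (-0.396010)(0.988028) + (0.918246)(0.154277)(-0.823136) = -0.507878
φ₂ = asin(-0.507878) = -0.532720 rad = -30.523°.
For the longitude increment, Δλ = atan2( sin θ sin δ cos φ₁, cos δ − sin φ₁ sin φ₂ ) = atan2(0.080443, 0.786903) = 5.837°.
Hence λ₂ = 132.079° + 5.837° = 137.916°.
The forward bearing on arrival equals the back-azimuth from the destination plus 180°.
Back-azimuth from P₂ (-30.5°, 137.9°) to P₁ (-23.3°, 132.1°), with Δλ' = λ₁ − λ₂ = -5.8°: atan2( sin Δλ' cos φ₁ , cos φ₂ sin φ₁ − sin φ₂ cos φ₁ cos Δλ' ) = 322.7°.
Final bearing = (322.7° + 180°) mod 360° = 142.7°.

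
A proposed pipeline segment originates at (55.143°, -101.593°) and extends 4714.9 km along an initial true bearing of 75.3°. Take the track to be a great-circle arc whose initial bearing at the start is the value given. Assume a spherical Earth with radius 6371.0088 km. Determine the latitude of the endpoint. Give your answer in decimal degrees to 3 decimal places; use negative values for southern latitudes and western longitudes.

latitude 44.728°

Central angle δ = d/R = 0.740055 rad.
Start latitude φ₁ = 0.962427 rad; initial bearing θ = 1.314233 rad.
sin φ₂ = sin φ₁ cos δ + cos φ₁ sin δ cos θ = (0.820581)(0.738431) + (0.571530)(0.674329)(0.253758) = 0.703741
φ₂ = asin(0.703741) = 0.780649 rad = 44.728°.
For the longitude increment, Δλ = atan2( sin θ sin δ cos φ₁, cos δ − sin φ₁ sin φ₂ ) = atan2(0.372784, 0.160955) = 66.647°.
λ₂ = -101.593° + 66.647° = -34.946°.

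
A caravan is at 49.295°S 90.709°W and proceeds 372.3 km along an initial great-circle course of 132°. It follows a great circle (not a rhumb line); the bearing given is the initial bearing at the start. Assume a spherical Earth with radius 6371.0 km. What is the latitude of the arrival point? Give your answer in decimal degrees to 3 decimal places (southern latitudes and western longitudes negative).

latitude -51.469°

The arc subtends δ = 372.3/6371 = 0.058437 rad at the centre.
With φ₁ = -49.295° = -0.860360 rad and θ = 132° = 2.303835 rad:
Destination latitude: φ₂ = arcsin( sin φ₁ cos δ + cos φ₁ sin δ cos θ ) = arcsin(-0.782270) = -51.469°.
Δλ = atan2( sin θ sin δ cos φ₁ , cos δ − sin φ₁ sin φ₂ ) = atan2(0.028305, 0.405272) = 0.069730 rad = 3.995°.
λ₂ = -90.709° + 3.995° = -86.714°.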